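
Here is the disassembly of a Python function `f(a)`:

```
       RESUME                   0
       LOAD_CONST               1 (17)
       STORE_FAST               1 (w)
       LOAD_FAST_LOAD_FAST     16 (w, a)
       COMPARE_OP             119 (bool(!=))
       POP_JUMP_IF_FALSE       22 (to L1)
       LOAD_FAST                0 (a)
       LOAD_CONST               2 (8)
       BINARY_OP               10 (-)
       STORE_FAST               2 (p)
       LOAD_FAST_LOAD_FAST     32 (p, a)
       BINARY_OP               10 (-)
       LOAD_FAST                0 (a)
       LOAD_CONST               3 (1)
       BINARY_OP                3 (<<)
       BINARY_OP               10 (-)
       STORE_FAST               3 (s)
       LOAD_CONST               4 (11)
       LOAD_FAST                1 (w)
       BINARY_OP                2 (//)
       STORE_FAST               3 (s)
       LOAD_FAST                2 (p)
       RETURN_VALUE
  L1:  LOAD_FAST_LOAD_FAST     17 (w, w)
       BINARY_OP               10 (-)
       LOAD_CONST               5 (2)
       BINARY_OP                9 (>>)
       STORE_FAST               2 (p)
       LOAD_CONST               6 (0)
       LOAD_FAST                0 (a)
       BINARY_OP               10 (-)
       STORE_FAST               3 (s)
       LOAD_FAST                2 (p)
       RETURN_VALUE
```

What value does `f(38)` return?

30

LOAD_CONST → push 17. Stack: [17]
STORE_FAST w → w=17. Stack: []
LOAD_FAST_LOAD_FAST w,a → push 17,38. Stack: [17, 38]
COMPARE_OP bool(!=) → 17 vs 38 = True. Stack: [True]
POP_JUMP_IF_FALSE → pop True; no jump. Stack: []
LOAD_FAST a → push 38. Stack: [38]
LOAD_CONST → push 8. Stack: [38, 8]
BINARY_OP - → 38 - 8 = 30. Stack: [30]
STORE_FAST p → p=30. Stack: []
LOAD_FAST_LOAD_FAST p,a → push 30,38. Stack: [30, 38]
BINARY_OP - → 30 - 38 = -8. Stack: [-8]
LOAD_FAST a → push 38. Stack: [-8, 38]
LOAD_CONST → push 1. Stack: [-8, 38, 1]
BINARY_OP << → 38 << 1 = 76. Stack: [-8, 76]
BINARY_OP - → -8 - 76 = -84. Stack: [-84]
STORE_FAST s → s=-84. Stack: []
LOAD_CONST → push 11. Stack: [11]
LOAD_FAST w → push 17. Stack: [11, 17]
BINARY_OP // → 11 // 17 = 0. Stack: [0]
STORE_FAST s → s=0. Stack: []
LOAD_FAST p → push 30. Stack: [30]
RETURN_VALUE → return 30.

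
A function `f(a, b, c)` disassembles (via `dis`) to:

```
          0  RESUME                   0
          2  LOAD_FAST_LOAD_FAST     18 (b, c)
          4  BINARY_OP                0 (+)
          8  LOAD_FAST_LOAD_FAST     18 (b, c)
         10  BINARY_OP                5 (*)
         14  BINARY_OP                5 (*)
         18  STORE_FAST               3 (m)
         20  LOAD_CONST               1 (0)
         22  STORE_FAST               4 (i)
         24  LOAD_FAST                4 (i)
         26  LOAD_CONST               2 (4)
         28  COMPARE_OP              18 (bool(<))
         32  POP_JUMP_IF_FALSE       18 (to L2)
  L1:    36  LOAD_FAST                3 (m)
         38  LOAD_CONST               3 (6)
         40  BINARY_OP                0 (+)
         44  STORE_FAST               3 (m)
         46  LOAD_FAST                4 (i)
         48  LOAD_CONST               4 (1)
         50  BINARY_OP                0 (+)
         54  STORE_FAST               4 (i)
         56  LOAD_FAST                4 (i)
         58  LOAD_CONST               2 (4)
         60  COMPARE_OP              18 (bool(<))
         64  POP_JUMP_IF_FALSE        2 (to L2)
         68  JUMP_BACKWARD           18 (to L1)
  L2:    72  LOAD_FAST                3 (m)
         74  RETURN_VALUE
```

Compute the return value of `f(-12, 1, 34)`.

1214

LOAD_FAST_LOAD_FAST b,c → push 1,34. Stack: [1, 34]
BINARY_OP + → 1 + 34 = 35. Stack: [35]
LOAD_FAST_LOAD_FAST b,c → push 1,34. Stack: [35, 1, 34]
BINARY_OP * → 1 * 34 = 34. Stack: [35, 34]
BINARY_OP * → 35 * 34 = 1190. Stack: [1190]
STORE_FAST m → m=1190. Stack: []
LOAD_CONST → push 0. Stack: [0]
STORE_FAST i → i=0. Stack: []
LOAD_FAST i → push 0. Stack: [0]
LOAD_CONST → push 4. Stack: [0, 4]
COMPARE_OP bool(<) → 0 vs 4 = True. Stack: [True]
POP_JUMP_IF_FALSE → pop True; no jump. Stack: []
LOAD_FAST m → push 1190. Stack: [1190]
LOAD_CONST → push 6. Stack: [1190, 6]
BINARY_OP + → 1190 + 6 = 1196. Stack: [1196]
STORE_FAST m → m=1196. Stack: []
LOAD_FAST i → push 0. Stack: [0]
LOAD_CONST → push 1. Stack: [0, 1]
BINARY_OP + → 0 + 1 = 1. Stack: [1]
STORE_FAST i → i=1. Stack: []
LOAD_FAST i → push 1. Stack: [1]
LOAD_CONST → push 4. Stack: [1, 4]
COMPARE_OP bool(<) → 1 vs 4 = True. Stack: [True]
POP_JUMP_IF_FALSE → pop True; no jump. Stack: []
LOAD_FAST m → push 1196. Stack: [1196]
LOAD_CONST → push 6. Stack: [1196, 6]
BINARY_OP + → 1196 + 6 = 1202. Stack: [1202]
STORE_FAST m → m=1202. Stack: []
LOAD_FAST i → push 1. Stack: [1]
LOAD_CONST → push 1. Stack: [1, 1]
BINARY_OP + → 1 + 1 = 2. Stack: [2]
STORE_FAST i → i=2. Stack: []
LOAD_FAST i → push 2. Stack: [2]
LOAD_CONST → push 4. Stack: [2, 4]
COMPARE_OP bool(<) → 2 vs 4 = True. Stack: [True]
POP_JUMP_IF_FALSE → pop True; no jump. Stack: []
LOAD_FAST m → push 1202. Stack: [1202]
LOAD_CONST → push 6. Stack: [1202, 6]
BINARY_OP + → 1202 + 6 = 1208. Stack: [1208]
STORE_FAST m → m=1208. Stack: []
LOAD_FAST i → push 2. Stack: [2]
LOAD_CONST → push 1. Stack: [2, 1]
BINARY_OP + → 2 + 1 = 3. Stack: [3]
STORE_FAST i → i=3. Stack: []
LOAD_FAST i → push 3. Stack: [3]
LOAD_CONST → push 4. Stack: [3, 4]
COMPARE_OP bool(<) → 3 vs 4 = True. Stack: [True]
POP_JUMP_IF_FALSE → pop True; no jump. Stack: []
LOAD_FAST m → push 1208. Stack: [1208]
LOAD_CONST → push 6. Stack: [1208, 6]
BINARY_OP + → 1208 + 6 = 1214. Stack: [1214]
STORE_FAST m → m=1214. Stack: []
LOAD_FAST i → push 3. Stack: [3]
LOAD_CONST → push 1. Stack: [3, 1]
BINARY_OP + → 3 + 1 = 4. Stack: [4]
STORE_FAST i → i=4. Stack: []
LOAD_FAST i → push 4. Stack: [4]
LOAD_CONST → push 4. Stack: [4, 4]
COMPARE_OP bool(<) → 4 vs 4 = False. Stack: [False]
POP_JUMP_IF_FALSE → pop False; jump. Stack: []
LOAD_FAST m → push 1214. Stack: [1214]
RETURN_VALUE → return 1214.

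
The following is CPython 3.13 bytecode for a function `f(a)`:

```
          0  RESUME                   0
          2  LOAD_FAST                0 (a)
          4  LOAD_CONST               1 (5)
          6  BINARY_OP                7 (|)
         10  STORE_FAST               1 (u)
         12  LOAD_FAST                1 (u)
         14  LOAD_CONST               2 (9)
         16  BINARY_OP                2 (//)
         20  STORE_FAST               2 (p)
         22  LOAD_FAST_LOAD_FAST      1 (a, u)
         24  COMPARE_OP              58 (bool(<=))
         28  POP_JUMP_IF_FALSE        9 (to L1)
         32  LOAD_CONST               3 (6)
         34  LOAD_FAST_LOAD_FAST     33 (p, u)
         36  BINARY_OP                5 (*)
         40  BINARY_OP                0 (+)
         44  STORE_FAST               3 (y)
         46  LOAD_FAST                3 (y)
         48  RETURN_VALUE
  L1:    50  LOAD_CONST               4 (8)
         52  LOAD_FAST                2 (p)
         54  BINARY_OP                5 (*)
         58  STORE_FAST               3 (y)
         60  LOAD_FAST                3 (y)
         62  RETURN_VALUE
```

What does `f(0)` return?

6

LOAD_FAST a → push 0. Stack: [0]
LOAD_CONST → push 5. Stack: [0, 5]
BINARY_OP | → 0 | 5 = 5. Stack: [5]
STORE_FAST u → u=5. Stack: []
LOAD_FAST u → push 5. Stack: [5]
LOAD_CONST → push 9. Stack: [5, 9]
BINARY_OP // → 5 // 9 = 0. Stack: [0]
STORE_FAST p → p=0. Stack: []
LOAD_FAST_LOAD_FAST a,u → push 0,5. Stack: [0, 5]
COMPARE_OP bool(<=) → 0 vs 5 = True. Stack: [True]
POP_JUMP_IF_FALSE → pop True; no jump. Stack: []
LOAD_CONST → push 6. Stack: [6]
LOAD_FAST_LOAD_FAST p,u → push 0,5. Stack: [6, 0, 5]
BINARY_OP * → 0 * 5 = 0. Stack: [6, 0]
BINARY_OP + → 6 + 0 = 6. Stack: [6]
STORE_FAST y → y=6. Stack: []
LOAD_FAST y → push 6. Stack: [6]
RETURN_VALUE → return 6.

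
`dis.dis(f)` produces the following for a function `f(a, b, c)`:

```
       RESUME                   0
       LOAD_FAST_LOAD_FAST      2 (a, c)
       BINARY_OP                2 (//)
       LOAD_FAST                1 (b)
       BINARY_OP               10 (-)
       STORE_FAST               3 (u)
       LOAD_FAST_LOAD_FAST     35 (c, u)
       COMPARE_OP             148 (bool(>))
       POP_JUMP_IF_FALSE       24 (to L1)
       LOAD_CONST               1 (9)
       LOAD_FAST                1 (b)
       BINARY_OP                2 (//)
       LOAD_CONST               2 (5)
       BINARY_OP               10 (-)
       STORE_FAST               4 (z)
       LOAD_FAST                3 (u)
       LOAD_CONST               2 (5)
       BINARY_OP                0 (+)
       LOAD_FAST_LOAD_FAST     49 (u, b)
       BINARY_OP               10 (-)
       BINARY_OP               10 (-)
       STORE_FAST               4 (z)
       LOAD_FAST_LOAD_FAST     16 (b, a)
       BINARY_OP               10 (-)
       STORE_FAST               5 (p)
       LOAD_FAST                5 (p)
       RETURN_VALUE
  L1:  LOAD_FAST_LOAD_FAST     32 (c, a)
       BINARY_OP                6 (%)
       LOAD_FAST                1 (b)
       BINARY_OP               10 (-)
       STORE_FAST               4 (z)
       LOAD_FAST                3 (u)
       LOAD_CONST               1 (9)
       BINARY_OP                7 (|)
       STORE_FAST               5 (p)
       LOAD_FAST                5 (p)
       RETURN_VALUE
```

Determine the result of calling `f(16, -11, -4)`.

LOAD_FAST_LOAD_FAST a,c → push 16,-4. Stack: [16, -4]
BINARY_OP // → 16 // -4 = -4. Stack: [-4]
LOAD_FAST b → push -11. Stack: [-4, -11]
BINARY_OP - → -4 - -11 = 7. Stack: [7]
STORE_FAST u → u=7. Stack: []
LOAD_FAST_LOAD_FAST c,u → push -4,7. Stack: [-4, 7]
COMPARE_OP bool(>) → -4 vs 7 = False. Stack: [False]
POP_JUMP_IF_FALSE → pop False; jump. Stack: []
LOAD_FAST_LOAD_FAST c,a → push -4,16. Stack: [-4, 16]
BINARY_OP % → -4 % 16 = 12. Stack: [12]
LOAD_FAST b → push -11. Stack: [12, -11]
BINARY_OP - → 12 - -11 = 23. Stack: [23]
STORE_FAST z → z=23. Stack: []
LOAD_FAST u → push 7. Stack: [7]
LOAD_CONST → push 9. Stack: [7, 9]
BINARY_OP | → 7 | 9 = 15. Stack: [15]
STORE_FAST p → p=15. Stack: []
LOAD_FAST p → push 15. Stack: [15]
RETURN_VALUE → return 15.

15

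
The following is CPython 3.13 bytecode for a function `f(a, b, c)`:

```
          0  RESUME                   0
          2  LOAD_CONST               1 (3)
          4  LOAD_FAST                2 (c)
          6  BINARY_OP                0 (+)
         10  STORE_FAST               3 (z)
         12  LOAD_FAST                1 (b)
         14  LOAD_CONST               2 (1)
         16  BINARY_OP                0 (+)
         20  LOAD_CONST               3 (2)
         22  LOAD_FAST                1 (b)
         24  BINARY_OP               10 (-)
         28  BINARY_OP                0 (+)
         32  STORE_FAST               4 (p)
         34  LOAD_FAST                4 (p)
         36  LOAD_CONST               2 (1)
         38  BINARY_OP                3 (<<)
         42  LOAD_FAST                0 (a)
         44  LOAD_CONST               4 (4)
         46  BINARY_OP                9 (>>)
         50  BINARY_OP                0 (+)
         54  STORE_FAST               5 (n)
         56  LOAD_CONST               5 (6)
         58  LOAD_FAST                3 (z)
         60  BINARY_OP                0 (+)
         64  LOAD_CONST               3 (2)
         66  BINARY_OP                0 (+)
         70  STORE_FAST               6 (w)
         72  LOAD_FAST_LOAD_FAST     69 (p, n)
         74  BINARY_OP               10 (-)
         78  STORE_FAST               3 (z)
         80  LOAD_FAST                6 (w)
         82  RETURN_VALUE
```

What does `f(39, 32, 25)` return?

36

LOAD_CONST → push 3. Stack: [3]
LOAD_FAST c → push 25. Stack: [3, 25]
BINARY_OP + → 3 + 25 = 28. Stack: [28]
STORE_FAST z → z=28. Stack: []
LOAD_FAST b → push 32. Stack: [32]
LOAD_CONST → push 1. Stack: [32, 1]
BINARY_OP + → 32 + 1 = 33. Stack: [33]
LOAD_CONST → push 2. Stack: [33, 2]
LOAD_FAST b → push 32. Stack: [33, 2, 32]
BINARY_OP - → 2 - 32 = -30. Stack: [33, -30]
BINARY_OP + → 33 + -30 = 3. Stack: [3]
STORE_FAST p → p=3. Stack: []
LOAD_FAST p → push 3. Stack: [3]
LOAD_CONST → push 1. Stack: [3, 1]
BINARY_OP << → 3 << 1 = 6. Stack: [6]
LOAD_FAST a → push 39. Stack: [6, 39]
LOAD_CONST → push 4. Stack: [6, 39, 4]
BINARY_OP >> → 39 >> 4 = 2. Stack: [6, 2]
BINARY_OP + → 6 + 2 = 8. Stack: [8]
STORE_FAST n → n=8. Stack: []
LOAD_CONST → push 6. Stack: [6]
LOAD_FAST z → push 28. Stack: [6, 28]
BINARY_OP + → 6 + 28 = 34. Stack: [34]
LOAD_CONST → push 2. Stack: [34, 2]
BINARY_OP + → 34 + 2 = 36. Stack: [36]
STORE_FAST w → w=36. Stack: []
LOAD_FAST_LOAD_FAST p,n → push 3,8. Stack: [3, 8]
BINARY_OP - → 3 - 8 = -5. Stack: [-5]
STORE_FAST z → z=-5. Stack: []
LOAD_FAST w → push 36. Stack: [36]
RETURN_VALUE → return 36.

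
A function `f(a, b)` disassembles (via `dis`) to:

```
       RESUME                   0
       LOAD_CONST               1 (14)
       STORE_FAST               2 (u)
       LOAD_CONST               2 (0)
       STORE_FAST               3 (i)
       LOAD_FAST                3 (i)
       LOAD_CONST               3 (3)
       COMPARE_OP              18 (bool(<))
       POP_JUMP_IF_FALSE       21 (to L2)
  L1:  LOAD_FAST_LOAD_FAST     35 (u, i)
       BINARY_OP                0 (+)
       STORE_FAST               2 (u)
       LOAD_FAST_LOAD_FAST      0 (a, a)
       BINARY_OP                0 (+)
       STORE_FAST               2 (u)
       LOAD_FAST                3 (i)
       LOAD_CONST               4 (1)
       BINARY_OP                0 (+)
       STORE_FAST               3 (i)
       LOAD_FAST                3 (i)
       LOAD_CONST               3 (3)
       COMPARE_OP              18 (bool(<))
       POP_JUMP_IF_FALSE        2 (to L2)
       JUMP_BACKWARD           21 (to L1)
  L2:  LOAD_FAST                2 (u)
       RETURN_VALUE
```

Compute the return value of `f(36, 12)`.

LOAD_CONST → push 14. Stack: [14]
STORE_FAST u → u=14. Stack: []
LOAD_CONST → push 0. Stack: [0]
STORE_FAST i → i=0. Stack: []
LOAD_FAST i → push 0. Stack: [0]
LOAD_CONST → push 3. Stack: [0, 3]
COMPARE_OP bool(<) → 0 vs 3 = True. Stack: [True]
POP_JUMP_IF_FALSE → pop True; no jump. Stack: []
LOAD_FAST_LOAD_FAST u,i → push 14,0. Stack: [14, 0]
BINARY_OP + → 14 + 0 = 14. Stack: [14]
STORE_FAST u → u=14. Stack: []
LOAD_FAST_LOAD_FAST a,a → push 36,36. Stack: [36, 36]
BINARY_OP + → 36 + 36 = 72. Stack: [72]
STORE_FAST u → u=72. Stack: []
LOAD_FAST i → push 0. Stack: [0]
LOAD_CONST → push 1. Stack: [0, 1]
BINARY_OP + → 0 + 1 = 1. Stack: [1]
STORE_FAST i → i=1. Stack: []
LOAD_FAST i → push 1. Stack: [1]
LOAD_CONST → push 3. Stack: [1, 3]
COMPARE_OP bool(<) → 1 vs 3 = True. Stack: [True]
POP_JUMP_IF_FALSE → pop True; no jump. Stack: []
LOAD_FAST_LOAD_FAST u,i → push 72,1. Stack: [72, 1]
BINARY_OP + → 72 + 1 = 73. Stack: [73]
STORE_FAST u → u=73. Stack: []
LOAD_FAST_LOAD_FAST a,a → push 36,36. Stack: [36, 36]
BINARY_OP + → 36 + 36 = 72. Stack: [72]
STORE_FAST u → u=72. Stack: []
LOAD_FAST i → push 1. Stack: [1]
LOAD_CONST → push 1. Stack: [1, 1]
BINARY_OP + → 1 + 1 = 2. Stack: [2]
STORE_FAST i → i=2. Stack: []
LOAD_FAST i → push 2. Stack: [2]
LOAD_CONST → push 3. Stack: [2, 3]
COMPARE_OP bool(<) → 2 vs 3 = True. Stack: [True]
POP_JUMP_IF_FALSE → pop True; no jump. Stack: []
LOAD_FAST_LOAD_FAST u,i → push 72,2. Stack: [72, 2]
BINARY_OP + → 72 + 2 = 74. Stack: [74]
STORE_FAST u → u=74. Stack: []
LOAD_FAST_LOAD_FAST a,a → push 36,36. Stack: [36, 36]
BINARY_OP + → 36 + 36 = 72. Stack: [72]
STORE_FAST u → u=72. Stack: []
LOAD_FAST i → push 2. Stack: [2]
LOAD_CONST → push 1. Stack: [2, 1]
BINARY_OP + → 2 + 1 = 3. Stack: [3]
STORE_FAST i → i=3. Stack: []
LOAD_FAST i → push 3. Stack: [3]
LOAD_CONST → push 3. Stack: [3, 3]
COMPARE_OP bool(<) → 3 vs 3 = False. Stack: [False]
POP_JUMP_IF_FALSE → pop False; jump. Stack: []
LOAD_FAST u → push 72. Stack: [72]
RETURN_VALUE → return 72.

72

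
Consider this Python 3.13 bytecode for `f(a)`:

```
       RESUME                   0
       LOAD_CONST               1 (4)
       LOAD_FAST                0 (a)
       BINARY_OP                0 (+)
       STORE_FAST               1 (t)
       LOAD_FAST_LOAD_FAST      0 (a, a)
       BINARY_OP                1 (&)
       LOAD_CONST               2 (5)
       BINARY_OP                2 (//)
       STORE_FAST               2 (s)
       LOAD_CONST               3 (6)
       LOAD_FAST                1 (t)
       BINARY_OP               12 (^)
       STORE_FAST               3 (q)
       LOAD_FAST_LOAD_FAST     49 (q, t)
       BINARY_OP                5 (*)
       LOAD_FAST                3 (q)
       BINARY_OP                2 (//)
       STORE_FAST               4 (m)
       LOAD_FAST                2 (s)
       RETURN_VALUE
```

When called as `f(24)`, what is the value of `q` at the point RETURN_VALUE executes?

LOAD_CONST → push 4. Stack: [4]
LOAD_FAST a → push 24. Stack: [4, 24]
BINARY_OP + → 4 + 24 = 28. Stack: [28]
STORE_FAST t → t=28. Stack: []
LOAD_FAST_LOAD_FAST a,a → push 24,24. Stack: [24, 24]
BINARY_OP & → 24 & 24 = 24. Stack: [24]
LOAD_CONST → push 5. Stack: [24, 5]
BINARY_OP // → 24 // 5 = 4. Stack: [4]
STORE_FAST s → s=4. Stack: []
LOAD_CONST → push 6. Stack: [6]
LOAD_FAST t → push 28. Stack: [6, 28]
BINARY_OP ^ → 6 ^ 28 = 26. Stack: [26]
STORE_FAST q → q=26. Stack: []
LOAD_FAST_LOAD_FAST q,t → push 26,28. Stack: [26, 28]
BINARY_OP * → 26 * 28 = 728. Stack: [728]
LOAD_FAST q → push 26. Stack: [728, 26]
BINARY_OP // → 728 // 26 = 28. Stack: [28]
STORE_FAST m → m=28. Stack: []
LOAD_FAST s → push 4. Stack: [4]
RETURN_VALUE → return 4.

26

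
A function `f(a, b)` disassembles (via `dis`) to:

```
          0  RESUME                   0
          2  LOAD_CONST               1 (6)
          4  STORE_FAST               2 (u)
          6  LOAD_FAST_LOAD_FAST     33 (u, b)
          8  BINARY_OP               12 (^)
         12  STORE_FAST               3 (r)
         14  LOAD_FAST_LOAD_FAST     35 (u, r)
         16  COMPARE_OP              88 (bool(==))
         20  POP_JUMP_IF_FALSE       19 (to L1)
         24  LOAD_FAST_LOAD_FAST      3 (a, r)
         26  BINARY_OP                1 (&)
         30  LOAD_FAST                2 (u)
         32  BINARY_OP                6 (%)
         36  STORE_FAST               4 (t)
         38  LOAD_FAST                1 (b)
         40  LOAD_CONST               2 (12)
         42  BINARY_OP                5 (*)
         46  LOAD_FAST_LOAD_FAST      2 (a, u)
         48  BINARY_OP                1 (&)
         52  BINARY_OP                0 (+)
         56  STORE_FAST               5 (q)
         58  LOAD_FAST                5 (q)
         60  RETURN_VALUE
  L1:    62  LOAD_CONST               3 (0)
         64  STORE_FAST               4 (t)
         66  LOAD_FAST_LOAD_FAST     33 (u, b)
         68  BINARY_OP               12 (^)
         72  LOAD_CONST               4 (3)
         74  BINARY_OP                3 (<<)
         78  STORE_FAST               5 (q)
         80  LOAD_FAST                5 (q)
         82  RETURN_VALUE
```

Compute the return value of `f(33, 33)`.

312

LOAD_CONST → push 6. Stack: [6]
STORE_FAST u → u=6. Stack: []
LOAD_FAST_LOAD_FAST u,b → push 6,33. Stack: [6, 33]
BINARY_OP ^ → 6 ^ 33 = 39. Stack: [39]
STORE_FAST r → r=39. Stack: []
LOAD_FAST_LOAD_FAST u,r → push 6,39. Stack: [6, 39]
COMPARE_OP bool(==) → 6 vs 39 = False. Stack: [False]
POP_JUMP_IF_FALSE → pop False; jump. Stack: []
LOAD_CONST → push 0. Stack: [0]
STORE_FAST t → t=0. Stack: []
LOAD_FAST_LOAD_FAST u,b → push 6,33. Stack: [6, 33]
BINARY_OP ^ → 6 ^ 33 = 39. Stack: [39]
LOAD_CONST → push 3. Stack: [39, 3]
BINARY_OP << → 39 << 3 = 312. Stack: [312]
STORE_FAST q → q=312. Stack: []
LOAD_FAST q → push 312. Stack: [312]
RETURN_VALUE → return 312.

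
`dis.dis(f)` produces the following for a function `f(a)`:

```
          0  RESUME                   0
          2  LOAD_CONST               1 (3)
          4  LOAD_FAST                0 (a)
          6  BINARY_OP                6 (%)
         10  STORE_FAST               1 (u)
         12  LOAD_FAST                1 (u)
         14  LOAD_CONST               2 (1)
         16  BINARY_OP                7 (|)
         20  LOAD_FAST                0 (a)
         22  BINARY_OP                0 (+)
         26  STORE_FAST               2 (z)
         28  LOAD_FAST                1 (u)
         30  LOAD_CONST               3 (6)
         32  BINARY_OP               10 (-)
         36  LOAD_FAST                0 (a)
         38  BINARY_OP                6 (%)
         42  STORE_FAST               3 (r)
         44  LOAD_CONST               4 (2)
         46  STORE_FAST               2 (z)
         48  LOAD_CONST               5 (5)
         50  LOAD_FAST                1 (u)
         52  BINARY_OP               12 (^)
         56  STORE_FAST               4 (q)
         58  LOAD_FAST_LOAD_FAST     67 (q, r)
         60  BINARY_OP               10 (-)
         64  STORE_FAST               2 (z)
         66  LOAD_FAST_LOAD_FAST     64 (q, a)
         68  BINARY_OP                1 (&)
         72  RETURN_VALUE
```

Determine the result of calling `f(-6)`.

-8

LOAD_CONST → push 3. Stack: [3]
LOAD_FAST a → push -6. Stack: [3, -6]
BINARY_OP % → 3 % -6 = -3. Stack: [-3]
STORE_FAST u → u=-3. Stack: []
LOAD_FAST u → push -3. Stack: [-3]
LOAD_CONST → push 1. Stack: [-3, 1]
BINARY_OP | → -3 | 1 = -3. Stack: [-3]
LOAD_FAST a → push -6. Stack: [-3, -6]
BINARY_OP + → -3 + -6 = -9. Stack: [-9]
STORE_FAST z → z=-9. Stack: []
LOAD_FAST u → push -3. Stack: [-3]
LOAD_CONST → push 6. Stack: [-3, 6]
BINARY_OP - → -3 - 6 = -9. Stack: [-9]
LOAD_FAST a → push -6. Stack: [-9, -6]
BINARY_OP % → -9 % -6 = -3. Stack: [-3]
STORE_FAST r → r=-3. Stack: []
LOAD_CONST → push 2. Stack: [2]
STORE_FAST z → z=2. Stack: []
LOAD_CONST → push 5. Stack: [5]
LOAD_FAST u → push -3. Stack: [5, -3]
BINARY_OP ^ → 5 ^ -3 = -8. Stack: [-8]
STORE_FAST q → q=-8. Stack: []
LOAD_FAST_LOAD_FAST q,r → push -8,-3. Stack: [-8, -3]
BINARY_OP - → -8 - -3 = -5. Stack: [-5]
STORE_FAST z → z=-5. Stack: []
LOAD_FAST_LOAD_FAST q,a → push -8,-6. Stack: [-8, -6]
BINARY_OP & → -8 & -6 = -8. Stack: [-8]
RETURN_VALUE → return -8.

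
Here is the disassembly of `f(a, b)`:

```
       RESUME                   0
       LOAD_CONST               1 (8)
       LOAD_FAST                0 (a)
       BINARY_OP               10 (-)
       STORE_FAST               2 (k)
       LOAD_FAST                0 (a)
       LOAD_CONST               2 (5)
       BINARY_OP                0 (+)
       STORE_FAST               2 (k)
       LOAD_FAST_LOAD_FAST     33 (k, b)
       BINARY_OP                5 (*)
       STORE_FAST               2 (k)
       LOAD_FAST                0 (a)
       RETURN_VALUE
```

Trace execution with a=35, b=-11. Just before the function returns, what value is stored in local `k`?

LOAD_CONST → push 8. Stack: [8]
LOAD_FAST a → push 35. Stack: [8, 35]
BINARY_OP - → 8 - 35 = -27. Stack: [-27]
STORE_FAST k → k=-27. Stack: []
LOAD_FAST a → push 35. Stack: [35]
LOAD_CONST → push 5. Stack: [35, 5]
BINARY_OP + → 35 + 5 = 40. Stack: [40]
STORE_FAST k → k=40. Stack: []
LOAD_FAST_LOAD_FAST k,b → push 40,-11. Stack: [40, -11]
BINARY_OP * → 40 * -11 = -440. Stack: [-440]
STORE_FAST k → k=-440. Stack: []
LOAD_FAST a → push 35. Stack: [35]
RETURN_VALUE → return 35.

-440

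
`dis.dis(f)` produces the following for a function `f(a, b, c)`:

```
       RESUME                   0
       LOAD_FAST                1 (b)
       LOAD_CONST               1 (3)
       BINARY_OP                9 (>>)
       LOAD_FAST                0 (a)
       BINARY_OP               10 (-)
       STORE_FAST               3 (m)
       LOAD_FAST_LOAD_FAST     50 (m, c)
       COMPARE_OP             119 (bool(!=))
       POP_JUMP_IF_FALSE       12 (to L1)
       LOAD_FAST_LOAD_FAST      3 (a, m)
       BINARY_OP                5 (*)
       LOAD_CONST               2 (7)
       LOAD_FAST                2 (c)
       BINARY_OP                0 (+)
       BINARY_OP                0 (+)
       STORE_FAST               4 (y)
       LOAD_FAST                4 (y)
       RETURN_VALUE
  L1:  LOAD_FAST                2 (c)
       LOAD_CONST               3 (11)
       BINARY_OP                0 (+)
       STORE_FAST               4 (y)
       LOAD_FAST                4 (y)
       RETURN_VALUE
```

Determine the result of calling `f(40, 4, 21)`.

-1572

LOAD_FAST b → push 4. Stack: [4]
LOAD_CONST → push 3. Stack: [4, 3]
BINARY_OP >> → 4 >> 3 = 0. Stack: [0]
LOAD_FAST a → push 40. Stack: [0, 40]
BINARY_OP - → 0 - 40 = -40. Stack: [-40]
STORE_FAST m → m=-40. Stack: []
LOAD_FAST_LOAD_FAST m,c → push -40,21. Stack: [-40, 21]
COMPARE_OP bool(!=) → -40 vs 21 = True. Stack: [True]
POP_JUMP_IF_FALSE → pop True; no jump. Stack: []
LOAD_FAST_LOAD_FAST a,m → push 40,-40. Stack: [40, -40]
BINARY_OP * → 40 * -40 = -1600. Stack: [-1600]
LOAD_CONST → push 7. Stack: [-1600, 7]
LOAD_FAST c → push 21. Stack: [-1600, 7, 21]
BINARY_OP + → 7 + 21 = 28. Stack: [-1600, 28]
BINARY_OP + → -1600 + 28 = -1572. Stack: [-1572]
STORE_FAST y → y=-1572. Stack: []
LOAD_FAST y → push -1572. Stack: [-1572]
RETURN_VALUE → return -1572.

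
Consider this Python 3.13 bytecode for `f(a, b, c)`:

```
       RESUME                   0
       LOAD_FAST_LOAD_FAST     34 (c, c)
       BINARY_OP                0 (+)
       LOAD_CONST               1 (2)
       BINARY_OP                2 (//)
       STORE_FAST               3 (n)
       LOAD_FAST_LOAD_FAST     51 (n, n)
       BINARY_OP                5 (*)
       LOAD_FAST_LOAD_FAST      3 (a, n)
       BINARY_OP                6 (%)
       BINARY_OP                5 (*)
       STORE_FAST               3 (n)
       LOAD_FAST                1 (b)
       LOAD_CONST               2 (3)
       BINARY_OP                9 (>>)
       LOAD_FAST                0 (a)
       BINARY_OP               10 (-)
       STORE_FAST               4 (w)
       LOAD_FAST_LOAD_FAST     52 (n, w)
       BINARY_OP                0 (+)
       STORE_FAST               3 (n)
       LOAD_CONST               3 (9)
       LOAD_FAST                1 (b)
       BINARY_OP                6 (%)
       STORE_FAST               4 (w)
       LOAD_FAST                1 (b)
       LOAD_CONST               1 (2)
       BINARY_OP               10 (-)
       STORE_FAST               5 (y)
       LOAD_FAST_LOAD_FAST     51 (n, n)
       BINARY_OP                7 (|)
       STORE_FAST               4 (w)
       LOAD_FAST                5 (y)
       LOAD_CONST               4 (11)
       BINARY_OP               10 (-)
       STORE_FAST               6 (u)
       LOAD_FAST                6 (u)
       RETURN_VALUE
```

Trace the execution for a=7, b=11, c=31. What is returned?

LOAD_FAST_LOAD_FAST c,c → push 31,31. Stack: [31, 31]
BINARY_OP + → 31 + 31 = 62. Stack: [62]
LOAD_CONST → push 2. Stack: [62, 2]
BINARY_OP // → 62 // 2 = 31. Stack: [31]
STORE_FAST n → n=31. Stack: []
LOAD_FAST_LOAD_FAST n,n → push 31,31. Stack: [31, 31]
BINARY_OP * → 31 * 31 = 961. Stack: [961]
LOAD_FAST_LOAD_FAST a,n → push 7,31. Stack: [961, 7, 31]
BINARY_OP % → 7 % 31 = 7. Stack: [961, 7]
BINARY_OP * → 961 * 7 = 6727. Stack: [6727]
STORE_FAST n → n=6727. Stack: []
LOAD_FAST b → push 11. Stack: [11]
LOAD_CONST → push 3. Stack: [11, 3]
BINARY_OP >> → 11 >> 3 = 1. Stack: [1]
LOAD_FAST a → push 7. Stack: [1, 7]
BINARY_OP - → 1 - 7 = -6. Stack: [-6]
STORE_FAST w → w=-6. Stack: []
LOAD_FAST_LOAD_FAST n,w → push 6727,-6. Stack: [6727, -6]
BINARY_OP + → 6727 + -6 = 6721. Stack: [6721]
STORE_FAST n → n=6721. Stack: []
LOAD_CONST → push 9. Stack: [9]
LOAD_FAST b → push 11. Stack: [9, 11]
BINARY_OP % → 9 % 11 = 9. Stack: [9]
STORE_FAST w → w=9. Stack: []
LOAD_FAST b → push 11. Stack: [11]
LOAD_CONST → push 2. Stack: [11, 2]
BINARY_OP - → 11 - 2 = 9. Stack: [9]
STORE_FAST y → y=9. Stack: []
LOAD_FAST_LOAD_FAST n,n → push 6721,6721. Stack: [6721, 6721]
BINARY_OP | → 6721 | 6721 = 6721. Stack: [6721]
STORE_FAST w → w=6721. Stack: []
LOAD_FAST y → push 9. Stack: [9]
LOAD_CONST → push 11. Stack: [9, 11]
BINARY_OP - → 9 - 11 = -2. Stack: [-2]
STORE_FAST u → u=-2. Stack: []
LOAD_FAST u → push -2. Stack: [-2]
RETURN_VALUE → return -2.

-2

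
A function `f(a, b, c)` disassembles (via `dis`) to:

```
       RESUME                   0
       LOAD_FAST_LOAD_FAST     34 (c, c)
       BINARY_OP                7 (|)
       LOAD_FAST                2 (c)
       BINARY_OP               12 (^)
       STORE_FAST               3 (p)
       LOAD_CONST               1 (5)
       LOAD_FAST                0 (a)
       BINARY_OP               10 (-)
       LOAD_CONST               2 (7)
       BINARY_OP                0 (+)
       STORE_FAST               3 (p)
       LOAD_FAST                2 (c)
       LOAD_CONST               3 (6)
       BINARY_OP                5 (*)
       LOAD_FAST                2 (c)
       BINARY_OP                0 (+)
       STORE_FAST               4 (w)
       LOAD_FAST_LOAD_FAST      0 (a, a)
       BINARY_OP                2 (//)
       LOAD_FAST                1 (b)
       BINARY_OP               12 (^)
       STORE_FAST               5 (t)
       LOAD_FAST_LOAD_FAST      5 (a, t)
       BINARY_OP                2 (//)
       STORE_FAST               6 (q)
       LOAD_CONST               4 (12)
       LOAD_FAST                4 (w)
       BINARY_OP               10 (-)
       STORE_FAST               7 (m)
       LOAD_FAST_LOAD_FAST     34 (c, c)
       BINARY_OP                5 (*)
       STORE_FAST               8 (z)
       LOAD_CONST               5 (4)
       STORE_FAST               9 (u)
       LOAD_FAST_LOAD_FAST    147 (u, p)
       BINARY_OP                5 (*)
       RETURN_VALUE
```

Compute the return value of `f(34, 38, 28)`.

LOAD_FAST_LOAD_FAST c,c → push 28,28. Stack: [28, 28]
BINARY_OP | → 28 | 28 = 28. Stack: [28]
LOAD_FAST c → push 28. Stack: [28, 28]
BINARY_OP ^ → 28 ^ 28 = 0. Stack: [0]
STORE_FAST p → p=0. Stack: []
LOAD_CONST → push 5. Stack: [5]
LOAD_FAST a → push 34. Stack: [5, 34]
BINARY_OP - → 5 - 34 = -29. Stack: [-29]
LOAD_CONST → push 7. Stack: [-29, 7]
BINARY_OP + → -29 + 7 = -22. Stack: [-22]
STORE_FAST p → p=-22. Stack: []
LOAD_FAST c → push 28. Stack: [28]
LOAD_CONST → push 6. Stack: [28, 6]
BINARY_OP * → 28 * 6 = 168. Stack: [168]
LOAD_FAST c → push 28. Stack: [168, 28]
BINARY_OP + → 168 + 28 = 196. Stack: [196]
STORE_FAST w → w=196. Stack: []
LOAD_FAST_LOAD_FAST a,a → push 34,34. Stack: [34, 34]
BINARY_OP // → 34 // 34 = 1. Stack: [1]
LOAD_FAST b → push 38. Stack: [1, 38]
BINARY_OP ^ → 1 ^ 38 = 39. Stack: [39]
STORE_FAST t → t=39. Stack: []
LOAD_FAST_LOAD_FAST a,t → push 34,39. Stack: [34, 39]
BINARY_OP // → 34 // 39 = 0. Stack: [0]
STORE_FAST q → q=0. Stack: []
LOAD_CONST → push 12. Stack: [12]
LOAD_FAST w → push 196. Stack: [12, 196]
BINARY_OP - → 12 - 196 = -184. Stack: [-184]
STORE_FAST m → m=-184. Stack: []
LOAD_FAST_LOAD_FAST c,c → push 28,28. Stack: [28, 28]
BINARY_OP * → 28 * 28 = 784. Stack: [784]
STORE_FAST z → z=784. Stack: []
LOAD_CONST → push 4. Stack: [4]
STORE_FAST u → u=4. Stack: []
LOAD_FAST_LOAD_FAST u,p → push 4,-22. Stack: [4, -22]
BINARY_OP * → 4 * -22 = -88. Stack: [-88]
RETURN_VALUE → return -88.

-88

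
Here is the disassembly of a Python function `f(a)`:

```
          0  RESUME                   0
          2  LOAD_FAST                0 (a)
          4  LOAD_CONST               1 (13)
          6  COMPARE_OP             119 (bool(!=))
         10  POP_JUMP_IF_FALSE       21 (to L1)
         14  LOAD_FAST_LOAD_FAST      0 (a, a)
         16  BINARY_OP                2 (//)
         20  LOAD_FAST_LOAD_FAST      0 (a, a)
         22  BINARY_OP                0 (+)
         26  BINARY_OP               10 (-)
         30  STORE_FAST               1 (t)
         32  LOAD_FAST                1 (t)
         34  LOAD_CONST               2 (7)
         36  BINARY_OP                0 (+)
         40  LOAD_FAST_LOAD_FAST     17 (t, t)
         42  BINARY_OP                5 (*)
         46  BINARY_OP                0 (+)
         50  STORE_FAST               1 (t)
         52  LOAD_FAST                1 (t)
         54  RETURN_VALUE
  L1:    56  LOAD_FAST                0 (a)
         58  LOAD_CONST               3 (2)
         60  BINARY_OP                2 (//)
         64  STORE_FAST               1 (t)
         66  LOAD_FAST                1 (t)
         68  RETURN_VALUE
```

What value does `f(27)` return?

LOAD_FAST a → push 27. Stack: [27]
LOAD_CONST → push 13. Stack: [27, 13]
COMPARE_OP bool(!=) → 27 vs 13 = True. Stack: [True]
POP_JUMP_IF_FALSE → pop True; no jump. Stack: []
LOAD_FAST_LOAD_FAST a,a → push 27,27. Stack: [27, 27]
BINARY_OP // → 27 // 27 = 1. Stack: [1]
LOAD_FAST_LOAD_FAST a,a → push 27,27. Stack: [1, 27, 27]
BINARY_OP + → 27 + 27 = 54. Stack: [1, 54]
BINARY_OP - → 1 - 54 = -53. Stack: [-53]
STORE_FAST t → t=-53. Stack: []
LOAD_FAST t → push -53. Stack: [-53]
LOAD_CONST → push 7. Stack: [-53, 7]
BINARY_OP + → -53 + 7 = -46. Stack: [-46]
LOAD_FAST_LOAD_FAST t,t → push -53,-53. Stack: [-46, -53, -53]
BINARY_OP * → -53 * -53 = 2809. Stack: [-46, 2809]
BINARY_OP + → -46 + 2809 = 2763. Stack: [2763]
STORE_FAST t → t=2763. Stack: []
LOAD_FAST t → push 2763. Stack: [2763]
RETURN_VALUE → return 2763.

2763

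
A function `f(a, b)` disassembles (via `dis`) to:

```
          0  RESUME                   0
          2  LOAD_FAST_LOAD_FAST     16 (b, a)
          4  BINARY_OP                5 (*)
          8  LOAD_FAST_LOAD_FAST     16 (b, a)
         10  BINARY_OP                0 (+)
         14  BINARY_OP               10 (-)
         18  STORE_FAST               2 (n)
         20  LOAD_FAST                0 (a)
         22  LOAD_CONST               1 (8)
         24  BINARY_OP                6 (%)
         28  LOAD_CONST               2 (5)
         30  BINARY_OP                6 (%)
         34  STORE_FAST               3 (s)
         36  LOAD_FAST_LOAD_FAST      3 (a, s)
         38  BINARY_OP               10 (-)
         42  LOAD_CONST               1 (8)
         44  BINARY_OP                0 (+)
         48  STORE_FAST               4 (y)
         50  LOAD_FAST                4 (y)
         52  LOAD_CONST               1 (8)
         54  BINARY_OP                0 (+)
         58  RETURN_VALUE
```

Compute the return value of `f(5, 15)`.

21

LOAD_FAST_LOAD_FAST b,a → push 15,5. Stack: [15, 5]
BINARY_OP * → 15 * 5 = 75. Stack: [75]
LOAD_FAST_LOAD_FAST b,a → push 15,5. Stack: [75, 15, 5]
BINARY_OP + → 15 + 5 = 20. Stack: [75, 20]
BINARY_OP - → 75 - 20 = 55. Stack: [55]
STORE_FAST n → n=55. Stack: []
LOAD_FAST a → push 5. Stack: [5]
LOAD_CONST → push 8. Stack: [5, 8]
BINARY_OP % → 5 % 8 = 5. Stack: [5]
LOAD_CONST → push 5. Stack: [5, 5]
BINARY_OP % → 5 % 5 = 0. Stack: [0]
STORE_FAST s → s=0. Stack: []
LOAD_FAST_LOAD_FAST a,s → push 5,0. Stack: [5, 0]
BINARY_OP - → 5 - 0 = 5. Stack: [5]
LOAD_CONST → push 8. Stack: [5, 8]
BINARY_OP + → 5 + 8 = 13. Stack: [13]
STORE_FAST y → y=13. Stack: []
LOAD_FAST y → push 13. Stack: [13]
LOAD_CONST → push 8. Stack: [13, 8]
BINARY_OP + → 13 + 8 = 21. Stack: [21]
RETURN_VALUE → return 21.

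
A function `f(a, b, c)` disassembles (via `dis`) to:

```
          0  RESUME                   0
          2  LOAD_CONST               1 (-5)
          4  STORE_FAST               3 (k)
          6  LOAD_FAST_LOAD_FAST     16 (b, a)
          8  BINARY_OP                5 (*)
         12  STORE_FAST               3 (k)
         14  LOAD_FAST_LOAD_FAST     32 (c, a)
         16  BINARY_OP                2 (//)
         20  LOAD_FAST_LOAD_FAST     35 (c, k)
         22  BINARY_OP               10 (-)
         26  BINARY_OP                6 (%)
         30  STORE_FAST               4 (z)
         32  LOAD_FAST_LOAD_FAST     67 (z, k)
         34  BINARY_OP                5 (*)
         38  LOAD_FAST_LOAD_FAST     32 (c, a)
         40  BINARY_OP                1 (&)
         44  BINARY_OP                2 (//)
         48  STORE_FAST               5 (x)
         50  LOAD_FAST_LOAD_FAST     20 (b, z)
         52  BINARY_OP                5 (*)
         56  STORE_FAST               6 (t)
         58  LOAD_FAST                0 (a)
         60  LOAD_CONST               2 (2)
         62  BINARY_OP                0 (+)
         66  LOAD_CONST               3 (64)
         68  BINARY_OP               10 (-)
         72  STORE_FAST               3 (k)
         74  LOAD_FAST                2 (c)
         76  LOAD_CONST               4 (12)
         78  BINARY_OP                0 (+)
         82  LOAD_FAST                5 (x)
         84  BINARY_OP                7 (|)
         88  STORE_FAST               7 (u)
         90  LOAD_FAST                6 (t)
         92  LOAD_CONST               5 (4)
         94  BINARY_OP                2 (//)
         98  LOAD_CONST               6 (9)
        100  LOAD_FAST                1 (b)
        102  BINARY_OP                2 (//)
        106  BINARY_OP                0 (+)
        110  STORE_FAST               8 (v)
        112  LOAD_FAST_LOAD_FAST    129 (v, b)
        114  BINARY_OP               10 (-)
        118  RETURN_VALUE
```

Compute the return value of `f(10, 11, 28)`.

-231

LOAD_CONST → push -5. Stack: [-5]
STORE_FAST k → k=-5. Stack: []
LOAD_FAST_LOAD_FAST b,a → push 11,10. Stack: [11, 10]
BINARY_OP * → 11 * 10 = 110. Stack: [110]
STORE_FAST k → k=110. Stack: []
LOAD_FAST_LOAD_FAST c,a → push 28,10. Stack: [28, 10]
BINARY_OP // → 28 // 10 = 2. Stack: [2]
LOAD_FAST_LOAD_FAST c,k → push 28,110. Stack: [2, 28, 110]
BINARY_OP - → 28 - 110 = -82. Stack: [2, -82]
BINARY_OP % → 2 % -82 = -80. Stack: [-80]
STORE_FAST z → z=-80. Stack: []
LOAD_FAST_LOAD_FAST z,k → push -80,110. Stack: [-80, 110]
BINARY_OP * → -80 * 110 = -8800. Stack: [-8800]
LOAD_FAST_LOAD_FAST c,a → push 28,10. Stack: [-8800, 28, 10]
BINARY_OP & → 28 & 10 = 8. Stack: [-8800, 8]
BINARY_OP // → -8800 // 8 = -1100. Stack: [-1100]
STORE_FAST x → x=-1100. Stack: []
LOAD_FAST_LOAD_FAST b,z → push 11,-80. Stack: [11, -80]
BINARY_OP * → 11 * -80 = -880. Stack: [-880]
STORE_FAST t → t=-880. Stack: []
LOAD_FAST a → push 10. Stack: [10]
LOAD_CONST → push 2. Stack: [10, 2]
BINARY_OP + → 10 + 2 = 12. Stack: [12]
LOAD_CONST → push 64. Stack: [12, 64]
BINARY_OP - → 12 - 64 = -52. Stack: [-52]
STORE_FAST k → k=-52. Stack: []
LOAD_FAST c → push 28. Stack: [28]
LOAD_CONST → push 12. Stack: [28, 12]
BINARY_OP + → 28 + 12 = 40. Stack: [40]
LOAD_FAST x → push -1100. Stack: [40, -1100]
BINARY_OP | → 40 | -1100 = -1092. Stack: [-1092]
STORE_FAST u → u=-1092. Stack: []
LOAD_FAST t → push -880. Stack: [-880]
LOAD_CONST → push 4. Stack: [-880, 4]
BINARY_OP // → -880 // 4 = -220. Stack: [-220]
LOAD_CONST → push 9. Stack: [-220, 9]
LOAD_FAST b → push 11. Stack: [-220, 9, 11]
BINARY_OP // → 9 // 11 = 0. Stack: [-220, 0]
BINARY_OP + → -220 + 0 = -220. Stack: [-220]
STORE_FAST v → v=-220. Stack: []
LOAD_FAST_LOAD_FAST v,b → push -220,11. Stack: [-220, 11]
BINARY_OP - → -220 - 11 = -231. Stack: [-231]
RETURN_VALUE → return -231.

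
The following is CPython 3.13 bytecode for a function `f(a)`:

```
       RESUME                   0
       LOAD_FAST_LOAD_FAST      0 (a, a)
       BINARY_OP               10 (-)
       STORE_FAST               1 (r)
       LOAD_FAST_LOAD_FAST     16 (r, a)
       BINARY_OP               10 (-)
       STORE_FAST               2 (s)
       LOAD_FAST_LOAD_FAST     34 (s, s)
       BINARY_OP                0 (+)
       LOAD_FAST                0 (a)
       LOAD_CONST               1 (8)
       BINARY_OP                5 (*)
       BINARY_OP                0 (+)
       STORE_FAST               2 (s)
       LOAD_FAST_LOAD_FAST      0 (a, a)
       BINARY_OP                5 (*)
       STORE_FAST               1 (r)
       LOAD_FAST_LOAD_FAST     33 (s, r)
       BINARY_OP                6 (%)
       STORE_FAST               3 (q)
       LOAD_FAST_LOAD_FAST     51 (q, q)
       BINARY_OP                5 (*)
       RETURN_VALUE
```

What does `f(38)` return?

51984

LOAD_FAST_LOAD_FAST a,a → push 38,38. Stack: [38, 38]
BINARY_OP - → 38 - 38 = 0. Stack: [0]
STORE_FAST r → r=0. Stack: []
LOAD_FAST_LOAD_FAST r,a → push 0,38. Stack: [0, 38]
BINARY_OP - → 0 - 38 = -38. Stack: [-38]
STORE_FAST s → s=-38. Stack: []
LOAD_FAST_LOAD_FAST s,s → push -38,-38. Stack: [-38, -38]
BINARY_OP + → -38 + -38 = -76. Stack: [-76]
LOAD_FAST a → push 38. Stack: [-76, 38]
LOAD_CONST → push 8. Stack: [-76, 38, 8]
BINARY_OP * → 38 * 8 = 304. Stack: [-76, 304]
BINARY_OP + → -76 + 304 = 228. Stack: [228]
STORE_FAST s → s=228. Stack: []
LOAD_FAST_LOAD_FAST a,a → push 38,38. Stack: [38, 38]
BINARY_OP * → 38 * 38 = 1444. Stack: [1444]
STORE_FAST r → r=1444. Stack: []
LOAD_FAST_LOAD_FAST s,r → push 228,1444. Stack: [228, 1444]
BINARY_OP % → 228 % 1444 = 228. Stack: [228]
STORE_FAST q → q=228. Stack: []
LOAD_FAST_LOAD_FAST q,q → push 228,228. Stack: [228, 228]
BINARY_OP * → 228 * 228 = 51984. Stack: [51984]
RETURN_VALUE → return 51984.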